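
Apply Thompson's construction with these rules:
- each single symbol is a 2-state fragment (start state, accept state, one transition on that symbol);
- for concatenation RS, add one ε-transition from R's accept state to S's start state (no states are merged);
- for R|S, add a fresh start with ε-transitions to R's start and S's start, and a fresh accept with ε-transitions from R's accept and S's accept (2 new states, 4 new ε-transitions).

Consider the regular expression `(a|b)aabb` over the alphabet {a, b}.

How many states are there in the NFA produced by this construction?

By structural recursion:
Each of the 6 symbol leaves contributes a 2-state fragment.
  a|b : 6 states
  (a|b)aabb : 14 states

14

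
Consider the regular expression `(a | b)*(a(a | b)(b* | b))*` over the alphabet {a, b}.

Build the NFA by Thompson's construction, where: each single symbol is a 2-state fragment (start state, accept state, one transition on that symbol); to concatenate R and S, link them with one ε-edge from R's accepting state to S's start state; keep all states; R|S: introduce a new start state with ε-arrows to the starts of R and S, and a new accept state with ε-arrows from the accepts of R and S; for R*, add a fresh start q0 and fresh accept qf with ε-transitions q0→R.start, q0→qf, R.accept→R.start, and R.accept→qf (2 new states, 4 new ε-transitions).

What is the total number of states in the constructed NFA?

Per subexpression:
Each of the 7 symbol leaves contributes a 2-state fragment.
  a | b : 6 states
  (a | b)* : 8 states
  a | b : 6 states
  b* : 4 states
  b* | b : 8 states
  a(a | b)(b* | b) : 16 states
  (a(a | b)(b* | b))* : 18 states
  (a | b)*(a(a | b)(b* | b))* : 26 states

26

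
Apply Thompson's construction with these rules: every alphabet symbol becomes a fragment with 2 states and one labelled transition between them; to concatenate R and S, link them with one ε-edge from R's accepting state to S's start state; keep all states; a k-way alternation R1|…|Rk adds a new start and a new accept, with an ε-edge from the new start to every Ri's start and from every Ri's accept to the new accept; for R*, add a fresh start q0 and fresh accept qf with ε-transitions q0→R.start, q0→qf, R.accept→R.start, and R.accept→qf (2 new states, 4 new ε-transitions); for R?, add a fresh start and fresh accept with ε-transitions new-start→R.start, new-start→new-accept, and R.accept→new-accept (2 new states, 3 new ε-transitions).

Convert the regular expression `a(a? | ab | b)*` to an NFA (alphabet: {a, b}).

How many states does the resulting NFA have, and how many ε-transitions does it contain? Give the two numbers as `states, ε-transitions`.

16, 15

Building bottom-up:
Each of the 5 symbol leaves contributes 2 states and 0 ε-transitions.
  a? → 4 states, 3 ε-transitions
  ab → 4 states, 1 ε-transition
  a? | ab | b → 12 states, 10 ε-transitions
  (a? | ab | b)* → 14 states, 14 ε-transitions
  a(a? | ab | b)* → 16 states, 15 ε-transitions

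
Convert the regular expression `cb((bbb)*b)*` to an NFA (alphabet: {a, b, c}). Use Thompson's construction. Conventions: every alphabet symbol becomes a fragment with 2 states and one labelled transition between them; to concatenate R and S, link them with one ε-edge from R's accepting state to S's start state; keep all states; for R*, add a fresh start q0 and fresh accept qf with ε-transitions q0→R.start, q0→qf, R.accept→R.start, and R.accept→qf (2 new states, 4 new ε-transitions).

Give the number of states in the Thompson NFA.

Per subexpression:
Each of the 6 symbol leaves contributes a 2-state fragment.
  bbb = 6 states
  (bbb)* = 8 states
  (bbb)*b = 10 states
  ((bbb)*b)* = 12 states
  cb((bbb)*b)* = 16 states

16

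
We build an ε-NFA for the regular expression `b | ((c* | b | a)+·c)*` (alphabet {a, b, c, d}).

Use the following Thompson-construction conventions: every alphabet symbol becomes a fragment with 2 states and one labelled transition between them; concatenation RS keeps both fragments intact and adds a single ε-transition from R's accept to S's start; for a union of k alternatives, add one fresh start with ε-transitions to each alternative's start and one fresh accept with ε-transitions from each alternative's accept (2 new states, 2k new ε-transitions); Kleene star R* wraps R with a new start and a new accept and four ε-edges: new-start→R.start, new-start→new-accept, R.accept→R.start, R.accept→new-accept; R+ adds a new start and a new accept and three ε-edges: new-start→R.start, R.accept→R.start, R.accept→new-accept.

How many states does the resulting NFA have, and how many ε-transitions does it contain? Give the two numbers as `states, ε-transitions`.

20, 22

Recursing over subexpressions:
Each of the 5 symbol leaves contributes 2 states and 0 ε-transitions.
  c* = 4 states, 4 ε-transitions
  c* | b | a = 10 states, 10 ε-transitions
  (c* | b | a)+ = 12 states, 13 ε-transitions
  (c* | b | a)+·c = 14 states, 14 ε-transitions
  ((c* | b | a)+·c)* = 16 states, 18 ε-transitions
  b | ((c* | b | a)+·c)* = 20 states, 22 ε-transitions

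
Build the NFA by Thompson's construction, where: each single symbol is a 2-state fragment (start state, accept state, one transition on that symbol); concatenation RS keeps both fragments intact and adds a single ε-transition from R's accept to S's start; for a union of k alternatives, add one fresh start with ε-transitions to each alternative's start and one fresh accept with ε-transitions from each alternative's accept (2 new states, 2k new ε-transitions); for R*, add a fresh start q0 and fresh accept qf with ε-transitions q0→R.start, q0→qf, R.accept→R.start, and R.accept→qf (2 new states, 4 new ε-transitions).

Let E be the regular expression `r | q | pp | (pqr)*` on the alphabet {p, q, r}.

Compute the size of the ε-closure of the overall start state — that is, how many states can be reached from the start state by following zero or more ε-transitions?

8

Work bottom-up. For each fragment F, track |ε-closure(F.start)| and whether F's accept lies in that closure (i.e. whether F accepts ε). A single-symbol fragment has closure size 1 and does not accept ε.
  pp — same as the first factor's closure: |ε-closure| = 1
  pqr — same as the first factor's closure: |ε-closure| = 1
  (pqr)* — |ε-closure| = 1 (new start) + 1 (body) + 1 (new accept) = 3
  r | q | pp | (pqr)* — new start ε-reaches every alternative's start; at least one alternative accepts ε, so the union's new accept is reached too: |ε-closure| = 1 + 1 + 1 + 1 + 3 + 1 = 8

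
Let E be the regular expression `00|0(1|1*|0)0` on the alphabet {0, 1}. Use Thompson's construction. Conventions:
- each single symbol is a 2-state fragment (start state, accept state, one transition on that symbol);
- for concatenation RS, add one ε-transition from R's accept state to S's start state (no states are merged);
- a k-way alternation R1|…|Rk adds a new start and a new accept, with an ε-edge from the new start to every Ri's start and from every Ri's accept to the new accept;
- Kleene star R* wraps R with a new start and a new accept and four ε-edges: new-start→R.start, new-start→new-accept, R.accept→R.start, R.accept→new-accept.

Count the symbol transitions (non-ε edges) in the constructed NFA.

7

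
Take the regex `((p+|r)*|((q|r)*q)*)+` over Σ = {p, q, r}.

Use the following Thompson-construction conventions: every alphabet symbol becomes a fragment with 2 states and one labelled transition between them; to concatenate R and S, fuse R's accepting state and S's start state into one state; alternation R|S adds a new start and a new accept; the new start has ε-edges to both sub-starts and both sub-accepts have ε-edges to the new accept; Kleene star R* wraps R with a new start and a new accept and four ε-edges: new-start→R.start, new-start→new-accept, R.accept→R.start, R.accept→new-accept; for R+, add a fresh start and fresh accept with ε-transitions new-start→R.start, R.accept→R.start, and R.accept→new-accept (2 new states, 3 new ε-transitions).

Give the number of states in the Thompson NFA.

Recursing over subexpressions:
Each of the 5 symbol leaves contributes a 2-state fragment.
  p+ : 4 states
  p+|r : 8 states
  (p+|r)* : 10 states
  q|r : 6 states
  (q|r)* : 8 states
  (q|r)*q : 9 states
  ((q|r)*q)* : 11 states
  (p+|r)*|((q|r)*q)* : 23 states
  ((p+|r)*|((q|r)*q)*)+ : 25 states

25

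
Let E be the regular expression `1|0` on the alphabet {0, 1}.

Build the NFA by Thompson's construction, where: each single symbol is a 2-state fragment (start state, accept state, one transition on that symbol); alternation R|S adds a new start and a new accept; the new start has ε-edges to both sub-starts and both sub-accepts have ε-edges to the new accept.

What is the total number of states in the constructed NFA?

Recursing over subexpressions:
Each of the 2 symbol leaves contributes a 2-state fragment.
  1|0 = 6 states

6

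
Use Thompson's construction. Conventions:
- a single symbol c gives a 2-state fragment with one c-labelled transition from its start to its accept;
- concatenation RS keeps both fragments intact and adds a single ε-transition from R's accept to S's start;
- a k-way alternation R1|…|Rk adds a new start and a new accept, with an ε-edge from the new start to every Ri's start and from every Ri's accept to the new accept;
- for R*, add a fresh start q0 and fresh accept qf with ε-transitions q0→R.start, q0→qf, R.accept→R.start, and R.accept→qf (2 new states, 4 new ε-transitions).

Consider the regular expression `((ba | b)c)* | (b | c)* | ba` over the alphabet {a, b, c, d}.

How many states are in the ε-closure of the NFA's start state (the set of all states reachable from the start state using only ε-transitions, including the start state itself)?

13

Work bottom-up. For each fragment F, track |ε-closure(F.start)| and whether F's accept lies in that closure (i.e. whether F accepts ε). A single-symbol fragment has closure size 1 and does not accept ε.
  ba : |closure| equals the left operand's closure size = 1 (its accept is not ε-reachable, so the closure stops there)
  ba | b : new start ε-reaches every alternative's start; none of them accept ε, so the new accept is not reached: |closure| = 1 + 1 + 1 = 3
  (ba | b)c : same as the first factor's closure: |closure| = 3
  ((ba | b)c)* : |closure| = 1 (new start) + 3 (body) + 1 (new accept) = 5
  b | c : |closure| = 1 + 1 + 1 = 3 (the new accept is not ε-reachable since no branch accepts ε)
  (b | c)* : the star's fresh start ε-reaches both the body's start and the fresh accept: |closure| = 2 + 3 = 5
  ba : |closure| equals the left operand's closure size = 1 (its accept is not ε-reachable, so the closure stops there)
  ((ba | b)c)* | (b | c)* | ba : |closure| = 1 (new start) + (5 + 5 + 1) + 1 (new accept, since some branch ε-reaches its own accept) = 13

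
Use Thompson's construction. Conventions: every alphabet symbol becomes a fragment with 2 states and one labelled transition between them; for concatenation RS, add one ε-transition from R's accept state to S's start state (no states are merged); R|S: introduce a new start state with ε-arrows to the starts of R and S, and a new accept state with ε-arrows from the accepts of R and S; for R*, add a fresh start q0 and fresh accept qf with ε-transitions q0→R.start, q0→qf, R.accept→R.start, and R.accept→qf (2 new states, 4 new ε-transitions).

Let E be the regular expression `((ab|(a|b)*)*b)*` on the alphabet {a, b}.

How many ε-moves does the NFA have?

Building bottom-up:
Each of the 5 symbol leaves contributes 0 ε-transitions.
  ab : 1 ε-transition
  a|b : 4 ε-transitions
  (a|b)* : 8 ε-transitions
  ab|(a|b)* : 13 ε-transitions
  (ab|(a|b)*)* : 17 ε-transitions
  (ab|(a|b)*)*b : 18 ε-transitions
  ((ab|(a|b)*)*b)* : 22 ε-transitions

22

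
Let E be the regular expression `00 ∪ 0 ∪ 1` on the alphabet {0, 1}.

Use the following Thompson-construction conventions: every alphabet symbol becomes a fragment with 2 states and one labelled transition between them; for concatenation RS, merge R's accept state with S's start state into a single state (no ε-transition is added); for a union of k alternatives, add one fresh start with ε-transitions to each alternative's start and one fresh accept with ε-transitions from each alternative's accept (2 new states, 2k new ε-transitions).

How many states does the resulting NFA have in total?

9

Bottom-up over the parse tree:
Each of the 4 symbol leaves contributes a 2-state fragment.
  00 — 3 states
  00 ∪ 0 ∪ 1 — 9 states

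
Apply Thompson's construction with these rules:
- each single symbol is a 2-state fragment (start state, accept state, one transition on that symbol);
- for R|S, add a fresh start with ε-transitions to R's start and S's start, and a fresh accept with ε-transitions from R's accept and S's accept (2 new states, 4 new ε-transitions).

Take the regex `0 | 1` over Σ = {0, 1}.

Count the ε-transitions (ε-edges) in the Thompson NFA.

Recursing over subexpressions:
Each of the 2 symbol leaves contributes 0 ε-transitions.
  0 | 1 → 4 ε-transitions

4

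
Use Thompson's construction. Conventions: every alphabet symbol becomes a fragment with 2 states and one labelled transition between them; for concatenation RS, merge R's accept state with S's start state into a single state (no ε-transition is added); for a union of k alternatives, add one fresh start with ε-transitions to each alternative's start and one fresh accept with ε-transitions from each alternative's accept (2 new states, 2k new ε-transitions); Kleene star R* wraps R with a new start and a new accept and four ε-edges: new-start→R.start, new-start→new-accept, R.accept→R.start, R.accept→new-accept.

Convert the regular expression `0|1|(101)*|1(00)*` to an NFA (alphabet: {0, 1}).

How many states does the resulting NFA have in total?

18

Per subexpression:
Each of the 8 symbol leaves contributes a 2-state fragment.
  101 = 4 states
  (101)* = 6 states
  00 = 3 states
  (00)* = 5 states
  1(00)* = 6 states
  0|1|(101)*|1(00)* = 18 states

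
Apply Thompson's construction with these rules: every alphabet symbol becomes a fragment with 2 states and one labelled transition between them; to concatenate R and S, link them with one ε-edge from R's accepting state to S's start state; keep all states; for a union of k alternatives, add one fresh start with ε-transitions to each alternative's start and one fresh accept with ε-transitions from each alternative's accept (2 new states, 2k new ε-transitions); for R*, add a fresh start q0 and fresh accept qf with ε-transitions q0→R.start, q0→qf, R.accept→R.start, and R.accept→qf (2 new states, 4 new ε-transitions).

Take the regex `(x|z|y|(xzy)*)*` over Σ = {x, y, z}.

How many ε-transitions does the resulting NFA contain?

18

Per subexpression:
Each of the 6 symbol leaves contributes 0 ε-transitions.
  xzy = 2 ε-transitions
  (xzy)* = 6 ε-transitions
  x|z|y|(xzy)* = 14 ε-transitions
  (x|z|y|(xzy)*)* = 18 ε-transitions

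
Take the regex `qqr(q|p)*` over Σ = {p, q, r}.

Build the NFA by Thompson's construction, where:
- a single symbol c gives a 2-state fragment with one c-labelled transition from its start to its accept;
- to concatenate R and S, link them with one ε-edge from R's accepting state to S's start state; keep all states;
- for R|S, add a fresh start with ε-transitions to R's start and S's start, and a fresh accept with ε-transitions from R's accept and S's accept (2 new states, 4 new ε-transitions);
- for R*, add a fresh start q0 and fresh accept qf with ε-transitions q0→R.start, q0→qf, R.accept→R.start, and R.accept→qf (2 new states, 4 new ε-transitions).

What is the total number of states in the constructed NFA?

Building bottom-up:
Each of the 5 symbol leaves contributes a 2-state fragment.
  q|p : 6 states
  (q|p)* : 8 states
  qqr(q|p)* : 14 states

14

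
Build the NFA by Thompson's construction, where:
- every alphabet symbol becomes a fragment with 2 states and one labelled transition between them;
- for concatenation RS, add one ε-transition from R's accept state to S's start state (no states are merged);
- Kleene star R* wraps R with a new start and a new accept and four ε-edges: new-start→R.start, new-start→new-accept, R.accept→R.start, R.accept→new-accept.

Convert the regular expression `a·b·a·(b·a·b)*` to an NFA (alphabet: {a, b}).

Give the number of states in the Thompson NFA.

Building bottom-up:
Each of the 6 symbol leaves contributes a 2-state fragment.
  b·a·b = 6 states
  (b·a·b)* = 8 states
  a·b·a·(b·a·b)* = 14 states

14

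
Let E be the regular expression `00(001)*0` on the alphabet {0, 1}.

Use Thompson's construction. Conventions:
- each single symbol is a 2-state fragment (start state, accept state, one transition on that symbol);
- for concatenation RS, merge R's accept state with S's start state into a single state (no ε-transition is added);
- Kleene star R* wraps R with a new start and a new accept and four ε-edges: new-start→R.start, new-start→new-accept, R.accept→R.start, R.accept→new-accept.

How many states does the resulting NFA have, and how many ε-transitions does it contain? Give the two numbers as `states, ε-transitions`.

Bottom-up over the parse tree:
Each of the 6 symbol leaves contributes 2 states and 0 ε-transitions.
  001 — 4 states, 0 ε-transitions
  (001)* — 6 states, 4 ε-transitions
  00(001)*0 — 9 states, 4 ε-transitions

9, 4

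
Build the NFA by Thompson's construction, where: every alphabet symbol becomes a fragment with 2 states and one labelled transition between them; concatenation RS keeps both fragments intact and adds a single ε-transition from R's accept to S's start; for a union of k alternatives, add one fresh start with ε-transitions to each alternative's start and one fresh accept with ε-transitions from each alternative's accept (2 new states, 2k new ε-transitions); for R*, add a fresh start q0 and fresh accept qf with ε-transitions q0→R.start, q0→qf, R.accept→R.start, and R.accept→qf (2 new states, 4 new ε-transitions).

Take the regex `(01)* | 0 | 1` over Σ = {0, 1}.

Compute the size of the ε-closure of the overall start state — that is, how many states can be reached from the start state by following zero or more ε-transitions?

Compute the ε-closure size of each fragment's start state recursively; a symbol fragment's start has no outgoing ε-edge, so its closure is just itself (size 1).
  01 — same as the first factor's closure: C = 1
  (01)* — new start has ε-edges to the inner start and to the new accept, so C = 2 + 1 = 3
  (01)* | 0 | 1 — C = 1 (new start) + (3 + 1 + 1) + 1 (new accept, since some branch ε-reaches its own accept) = 7

7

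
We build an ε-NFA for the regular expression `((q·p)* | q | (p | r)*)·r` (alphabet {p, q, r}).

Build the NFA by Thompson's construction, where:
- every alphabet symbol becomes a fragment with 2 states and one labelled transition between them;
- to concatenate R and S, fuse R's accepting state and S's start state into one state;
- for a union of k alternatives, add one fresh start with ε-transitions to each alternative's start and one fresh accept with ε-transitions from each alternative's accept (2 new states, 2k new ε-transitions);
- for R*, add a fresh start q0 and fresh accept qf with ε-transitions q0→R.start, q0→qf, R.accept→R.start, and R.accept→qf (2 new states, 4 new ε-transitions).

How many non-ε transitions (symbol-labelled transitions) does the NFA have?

6

By structural recursion:
Each of the 6 symbol leaves contributes exactly 1 symbol transition.
  q·p → 2 symbol transitions
  (q·p)* → 2 symbol transitions
  p | r → 2 symbol transitions
  (p | r)* → 2 symbol transitions
  (q·p)* | q | (p | r)* → 5 symbol transitions
  ((q·p)* | q | (p | r)*)·r → 6 symbol transitions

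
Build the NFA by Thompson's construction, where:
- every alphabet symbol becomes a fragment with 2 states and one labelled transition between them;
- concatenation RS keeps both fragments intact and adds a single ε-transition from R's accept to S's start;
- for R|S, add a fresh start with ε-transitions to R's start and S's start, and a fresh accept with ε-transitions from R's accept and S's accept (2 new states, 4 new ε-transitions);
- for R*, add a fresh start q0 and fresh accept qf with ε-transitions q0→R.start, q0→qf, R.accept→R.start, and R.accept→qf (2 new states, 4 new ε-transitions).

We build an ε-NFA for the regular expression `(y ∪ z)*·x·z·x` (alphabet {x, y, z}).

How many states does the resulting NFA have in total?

14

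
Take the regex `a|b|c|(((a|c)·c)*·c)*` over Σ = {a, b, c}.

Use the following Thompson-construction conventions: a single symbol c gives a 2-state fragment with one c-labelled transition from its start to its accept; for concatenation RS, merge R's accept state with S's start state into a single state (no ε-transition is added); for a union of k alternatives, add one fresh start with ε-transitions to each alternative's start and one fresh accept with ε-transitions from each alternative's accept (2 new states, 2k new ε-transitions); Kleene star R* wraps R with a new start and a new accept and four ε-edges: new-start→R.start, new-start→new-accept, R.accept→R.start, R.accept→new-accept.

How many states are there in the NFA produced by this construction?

20

Recursing over subexpressions:
Each of the 7 symbol leaves contributes a 2-state fragment.
  a|c : 6 states
  (a|c)·c : 7 states
  ((a|c)·c)* : 9 states
  ((a|c)·c)*·c : 10 states
  (((a|c)·c)*·c)* : 12 states
  a|b|c|(((a|c)·c)*·c)* : 20 states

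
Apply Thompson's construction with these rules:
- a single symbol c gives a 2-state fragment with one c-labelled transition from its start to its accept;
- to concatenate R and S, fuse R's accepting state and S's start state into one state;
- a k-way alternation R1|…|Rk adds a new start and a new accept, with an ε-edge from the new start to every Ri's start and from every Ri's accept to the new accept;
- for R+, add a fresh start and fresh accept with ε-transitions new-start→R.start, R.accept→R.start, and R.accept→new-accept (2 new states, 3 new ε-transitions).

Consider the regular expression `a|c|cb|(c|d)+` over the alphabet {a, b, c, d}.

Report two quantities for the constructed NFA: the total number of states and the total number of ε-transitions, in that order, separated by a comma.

17, 15

Bottom-up over the parse tree:
Each of the 6 symbol leaves contributes 2 states and 0 ε-transitions.
  cb — 3 states, 0 ε-transitions
  c|d — 6 states, 4 ε-transitions
  (c|d)+ — 8 states, 7 ε-transitions
  a|c|cb|(c|d)+ — 17 states, 15 ε-transitions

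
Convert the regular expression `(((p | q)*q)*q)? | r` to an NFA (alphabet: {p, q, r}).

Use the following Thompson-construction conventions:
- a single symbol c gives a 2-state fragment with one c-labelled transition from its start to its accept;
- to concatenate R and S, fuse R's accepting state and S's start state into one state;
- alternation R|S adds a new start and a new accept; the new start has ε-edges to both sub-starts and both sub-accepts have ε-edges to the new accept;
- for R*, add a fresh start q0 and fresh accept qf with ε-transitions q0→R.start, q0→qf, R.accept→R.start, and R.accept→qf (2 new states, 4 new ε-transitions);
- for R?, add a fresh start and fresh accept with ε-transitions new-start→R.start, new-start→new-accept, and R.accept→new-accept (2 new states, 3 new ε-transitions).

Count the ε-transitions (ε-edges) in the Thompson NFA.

19

Recursing over subexpressions:
Each of the 5 symbol leaves contributes 0 ε-transitions.
  p | q — 4 ε-transitions
  (p | q)* — 8 ε-transitions
  (p | q)*q — 8 ε-transitions
  ((p | q)*q)* — 12 ε-transitions
  ((p | q)*q)*q — 12 ε-transitions
  (((p | q)*q)*q)? — 15 ε-transitions
  (((p | q)*q)*q)? | r — 19 ε-transitions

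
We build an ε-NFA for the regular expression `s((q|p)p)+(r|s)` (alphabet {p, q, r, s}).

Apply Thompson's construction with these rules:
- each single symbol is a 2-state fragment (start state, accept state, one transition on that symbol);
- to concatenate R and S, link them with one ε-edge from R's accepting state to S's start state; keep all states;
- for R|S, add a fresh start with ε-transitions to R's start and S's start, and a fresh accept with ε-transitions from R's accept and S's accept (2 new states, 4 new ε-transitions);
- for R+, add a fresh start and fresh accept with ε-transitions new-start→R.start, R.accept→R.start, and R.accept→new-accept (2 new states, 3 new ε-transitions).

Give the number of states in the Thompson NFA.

Bottom-up over the parse tree:
Each of the 6 symbol leaves contributes a 2-state fragment.
  q|p — 6 states
  (q|p)p — 8 states
  ((q|p)p)+ — 10 states
  r|s — 6 states
  s((q|p)p)+(r|s) — 18 states

18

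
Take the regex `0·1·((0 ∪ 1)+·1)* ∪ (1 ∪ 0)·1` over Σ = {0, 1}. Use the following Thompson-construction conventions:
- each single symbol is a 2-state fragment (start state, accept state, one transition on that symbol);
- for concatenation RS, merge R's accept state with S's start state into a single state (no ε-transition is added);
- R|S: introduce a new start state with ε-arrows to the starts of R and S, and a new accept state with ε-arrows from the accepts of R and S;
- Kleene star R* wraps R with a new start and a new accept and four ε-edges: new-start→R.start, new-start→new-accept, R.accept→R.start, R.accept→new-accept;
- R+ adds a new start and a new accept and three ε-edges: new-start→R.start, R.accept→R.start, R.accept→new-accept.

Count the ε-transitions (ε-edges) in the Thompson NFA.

19

Building bottom-up:
Each of the 8 symbol leaves contributes 0 ε-transitions.
  0 ∪ 1 — 4 ε-transitions
  (0 ∪ 1)+ — 7 ε-transitions
  (0 ∪ 1)+·1 — 7 ε-transitions
  ((0 ∪ 1)+·1)* — 11 ε-transitions
  0·1·((0 ∪ 1)+·1)* — 11 ε-transitions
  1 ∪ 0 — 4 ε-transitions
  (1 ∪ 0)·1 — 4 ε-transitions
  0·1·((0 ∪ 1)+·1)* ∪ (1 ∪ 0)·1 — 19 ε-transitions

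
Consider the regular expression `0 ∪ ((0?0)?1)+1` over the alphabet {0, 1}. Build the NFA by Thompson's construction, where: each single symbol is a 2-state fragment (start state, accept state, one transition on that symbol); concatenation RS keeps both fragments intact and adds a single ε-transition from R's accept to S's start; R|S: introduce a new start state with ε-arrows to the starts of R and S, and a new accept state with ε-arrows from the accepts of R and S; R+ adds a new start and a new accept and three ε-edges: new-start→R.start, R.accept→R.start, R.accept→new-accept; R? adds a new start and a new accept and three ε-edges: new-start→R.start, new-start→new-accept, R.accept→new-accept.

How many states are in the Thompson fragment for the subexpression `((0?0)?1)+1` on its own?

Fragment for `((0?0)?1)+1`:
Each of the 4 symbol leaves contributes a 2-state fragment.
  0? → 4 states
  0?0 → 6 states
  (0?0)? → 8 states
  (0?0)?1 → 10 states
  ((0?0)?1)+ → 12 states
  ((0?0)?1)+1 → 14 states

14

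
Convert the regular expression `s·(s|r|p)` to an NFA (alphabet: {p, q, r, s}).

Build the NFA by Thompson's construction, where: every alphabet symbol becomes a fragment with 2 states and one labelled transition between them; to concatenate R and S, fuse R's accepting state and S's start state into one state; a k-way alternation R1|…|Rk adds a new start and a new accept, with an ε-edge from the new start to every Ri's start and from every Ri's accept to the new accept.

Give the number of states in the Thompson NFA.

Building bottom-up:
Each of the 4 symbol leaves contributes a 2-state fragment.
  s|r|p = 8 states
  s·(s|r|p) = 9 states

9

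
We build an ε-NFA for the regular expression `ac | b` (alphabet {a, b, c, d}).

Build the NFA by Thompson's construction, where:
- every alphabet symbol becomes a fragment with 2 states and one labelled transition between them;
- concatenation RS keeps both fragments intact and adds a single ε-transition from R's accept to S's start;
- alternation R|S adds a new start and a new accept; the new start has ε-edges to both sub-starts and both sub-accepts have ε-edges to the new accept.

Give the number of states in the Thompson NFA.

Per subexpression:
Each of the 3 symbol leaves contributes a 2-state fragment.
  ac — 4 states
  ac | b — 8 states

8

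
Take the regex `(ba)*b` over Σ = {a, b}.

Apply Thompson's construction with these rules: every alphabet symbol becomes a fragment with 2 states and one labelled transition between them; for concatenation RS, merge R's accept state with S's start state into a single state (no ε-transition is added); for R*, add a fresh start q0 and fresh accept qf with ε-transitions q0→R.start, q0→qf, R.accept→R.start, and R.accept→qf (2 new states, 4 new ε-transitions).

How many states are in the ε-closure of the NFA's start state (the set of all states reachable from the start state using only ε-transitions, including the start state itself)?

3

Compute the ε-closure size of each fragment's start state recursively; a symbol fragment's start has no outgoing ε-edge, so its closure is just itself (size 1).
  ba → C equals the left operand's closure size = 1 (its accept is not ε-reachable, so the closure stops there)
  (ba)* → new start has ε-edges to the inner start and to the new accept, so C = 2 + 1 = 3
  (ba)*b → the left operand accepts ε, so the closure extends into the next operand (the shared merged state is already counted); C = 3 + (1−1) = 3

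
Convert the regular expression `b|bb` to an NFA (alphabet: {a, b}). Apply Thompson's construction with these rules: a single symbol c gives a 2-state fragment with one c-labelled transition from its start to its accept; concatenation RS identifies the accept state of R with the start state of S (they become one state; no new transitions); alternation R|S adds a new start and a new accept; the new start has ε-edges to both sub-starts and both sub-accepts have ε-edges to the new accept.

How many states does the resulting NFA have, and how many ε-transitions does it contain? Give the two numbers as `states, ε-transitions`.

7, 4

Per subexpression:
Each of the 3 symbol leaves contributes 2 states and 0 ε-transitions.
  bb = 3 states, 0 ε-transitions
  b|bb = 7 states, 4 ε-transitions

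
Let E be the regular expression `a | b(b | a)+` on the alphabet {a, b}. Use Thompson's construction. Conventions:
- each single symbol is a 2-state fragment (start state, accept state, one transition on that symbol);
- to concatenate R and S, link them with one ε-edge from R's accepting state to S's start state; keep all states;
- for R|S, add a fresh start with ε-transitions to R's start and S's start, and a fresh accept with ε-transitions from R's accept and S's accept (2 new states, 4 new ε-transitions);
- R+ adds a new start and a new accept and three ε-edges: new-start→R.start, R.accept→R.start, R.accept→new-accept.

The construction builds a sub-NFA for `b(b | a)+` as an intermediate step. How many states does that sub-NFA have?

Fragment for `b(b | a)+`:
Each of the 3 symbol leaves contributes a 2-state fragment.
  b | a = 6 states
  (b | a)+ = 8 states
  b(b | a)+ = 10 states

10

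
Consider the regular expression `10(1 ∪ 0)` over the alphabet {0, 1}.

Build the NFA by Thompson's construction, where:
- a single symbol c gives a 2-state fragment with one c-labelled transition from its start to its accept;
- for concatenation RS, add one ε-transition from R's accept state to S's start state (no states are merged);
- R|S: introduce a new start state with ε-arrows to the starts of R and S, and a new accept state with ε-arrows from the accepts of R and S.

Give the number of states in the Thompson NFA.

By structural recursion:
Each of the 4 symbol leaves contributes a 2-state fragment.
  1 ∪ 0 : 6 states
  10(1 ∪ 0) : 10 states

10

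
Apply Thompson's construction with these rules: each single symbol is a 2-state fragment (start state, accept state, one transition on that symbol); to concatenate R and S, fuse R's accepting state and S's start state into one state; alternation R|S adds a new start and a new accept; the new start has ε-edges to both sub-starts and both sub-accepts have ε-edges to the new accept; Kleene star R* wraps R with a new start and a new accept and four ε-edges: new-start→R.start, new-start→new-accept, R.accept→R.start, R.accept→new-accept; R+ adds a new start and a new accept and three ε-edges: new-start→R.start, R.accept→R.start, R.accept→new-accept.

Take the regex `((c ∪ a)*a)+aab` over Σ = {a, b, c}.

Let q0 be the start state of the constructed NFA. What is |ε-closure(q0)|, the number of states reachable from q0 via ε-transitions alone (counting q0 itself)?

Work bottom-up. For each fragment F, track |ε-closure(F.start)| and whether F's accept lies in that closure (i.e. whether F accepts ε). A single-symbol fragment has closure size 1 and does not accept ε.
  c ∪ a → new start ε-reaches every alternative's start; none of them accept ε, so the new accept is not reached: C = 1 + 1 + 1 = 3
  (c ∪ a)* → new start has ε-edges to the inner start and to the new accept, so C = 2 + 3 = 5
  (c ∪ a)*a → C = 5 + (1−1) = 5 (closure spills across the concat boundary because the left factor accepts ε)
  ((c ∪ a)*a)+ → new start ε-reaches only the body's start; the new accept needs a symbol first: C = 1 + 5 = 6
  ((c ∪ a)*a)+aab → C equals the left operand's closure size = 6 (its accept is not ε-reachable, so the closure stops there)

6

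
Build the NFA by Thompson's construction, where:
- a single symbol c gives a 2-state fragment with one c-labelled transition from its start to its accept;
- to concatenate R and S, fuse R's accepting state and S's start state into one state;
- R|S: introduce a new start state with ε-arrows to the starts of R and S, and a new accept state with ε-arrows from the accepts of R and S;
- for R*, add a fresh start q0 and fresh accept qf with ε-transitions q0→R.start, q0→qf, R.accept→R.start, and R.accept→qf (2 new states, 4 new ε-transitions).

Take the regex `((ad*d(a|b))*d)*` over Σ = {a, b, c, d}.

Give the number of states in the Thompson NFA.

Building bottom-up:
Each of the 6 symbol leaves contributes a 2-state fragment.
  d* = 4 states
  a|b = 6 states
  ad*d(a|b) = 11 states
  (ad*d(a|b))* = 13 states
  (ad*d(a|b))*d = 14 states
  ((ad*d(a|b))*d)* = 16 states

16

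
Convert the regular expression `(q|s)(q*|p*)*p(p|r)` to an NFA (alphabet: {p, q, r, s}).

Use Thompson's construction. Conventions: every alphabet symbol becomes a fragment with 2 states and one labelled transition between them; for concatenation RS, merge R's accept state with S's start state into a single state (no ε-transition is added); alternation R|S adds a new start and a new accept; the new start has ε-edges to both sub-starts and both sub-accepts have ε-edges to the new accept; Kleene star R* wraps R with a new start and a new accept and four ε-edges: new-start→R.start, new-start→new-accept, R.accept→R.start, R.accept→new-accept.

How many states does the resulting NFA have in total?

23

Bottom-up over the parse tree:
Each of the 7 symbol leaves contributes a 2-state fragment.
  q|s — 6 states
  q* — 4 states
  p* — 4 states
  q*|p* — 10 states
  (q*|p*)* — 12 states
  p|r — 6 states
  (q|s)(q*|p*)*p(p|r) — 23 states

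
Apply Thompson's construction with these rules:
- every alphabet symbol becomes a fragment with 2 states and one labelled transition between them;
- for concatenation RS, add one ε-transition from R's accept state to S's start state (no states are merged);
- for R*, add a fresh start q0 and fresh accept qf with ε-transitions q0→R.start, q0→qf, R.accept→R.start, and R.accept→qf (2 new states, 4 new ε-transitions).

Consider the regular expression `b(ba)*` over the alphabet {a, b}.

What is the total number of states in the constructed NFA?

8

By structural recursion:
Each of the 3 symbol leaves contributes a 2-state fragment.
  ba = 4 states
  (ba)* = 6 states
  b(ba)* = 8 states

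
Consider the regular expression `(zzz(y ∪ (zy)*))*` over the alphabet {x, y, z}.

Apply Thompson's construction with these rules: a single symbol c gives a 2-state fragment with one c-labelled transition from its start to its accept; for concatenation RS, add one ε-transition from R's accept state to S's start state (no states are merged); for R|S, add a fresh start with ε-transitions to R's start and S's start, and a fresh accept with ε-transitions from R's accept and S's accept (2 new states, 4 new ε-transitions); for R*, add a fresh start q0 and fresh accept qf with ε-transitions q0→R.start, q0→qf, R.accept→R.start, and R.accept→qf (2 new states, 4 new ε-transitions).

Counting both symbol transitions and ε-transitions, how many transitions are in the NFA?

22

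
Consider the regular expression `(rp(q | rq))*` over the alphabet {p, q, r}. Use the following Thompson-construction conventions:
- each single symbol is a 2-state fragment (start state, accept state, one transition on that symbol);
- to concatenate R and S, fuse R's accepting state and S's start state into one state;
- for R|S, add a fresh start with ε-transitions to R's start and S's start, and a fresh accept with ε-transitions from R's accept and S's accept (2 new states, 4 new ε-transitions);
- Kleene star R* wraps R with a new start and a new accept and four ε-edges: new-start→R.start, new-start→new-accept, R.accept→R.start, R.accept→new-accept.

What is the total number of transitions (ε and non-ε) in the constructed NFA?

13

Bottom-up over the parse tree:
Each of the 5 symbol leaves contributes 1 transition (1 symbol, 0 ε).
  rq → 2 transitions (2 symbol, 0 ε)
  q | rq → 7 transitions (3 symbol, 4 ε)
  rp(q | rq) → 9 transitions (5 symbol, 4 ε)
  (rp(q | rq))* → 13 transitions (5 symbol, 8 ε)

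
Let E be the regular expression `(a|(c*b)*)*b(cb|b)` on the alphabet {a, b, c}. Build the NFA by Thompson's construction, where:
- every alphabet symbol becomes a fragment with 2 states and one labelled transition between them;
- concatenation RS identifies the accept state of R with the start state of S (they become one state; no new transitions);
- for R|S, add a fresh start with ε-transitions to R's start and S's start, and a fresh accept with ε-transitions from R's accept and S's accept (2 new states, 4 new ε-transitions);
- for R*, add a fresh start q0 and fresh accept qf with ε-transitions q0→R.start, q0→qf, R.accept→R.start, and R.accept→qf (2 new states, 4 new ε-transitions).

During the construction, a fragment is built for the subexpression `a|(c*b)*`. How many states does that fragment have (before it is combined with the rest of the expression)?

11

Fragment for `a|(c*b)*`:
Each of the 3 symbol leaves contributes a 2-state fragment.
  c* → 4 states
  c*b → 5 states
  (c*b)* → 7 states
  a|(c*b)* → 11 states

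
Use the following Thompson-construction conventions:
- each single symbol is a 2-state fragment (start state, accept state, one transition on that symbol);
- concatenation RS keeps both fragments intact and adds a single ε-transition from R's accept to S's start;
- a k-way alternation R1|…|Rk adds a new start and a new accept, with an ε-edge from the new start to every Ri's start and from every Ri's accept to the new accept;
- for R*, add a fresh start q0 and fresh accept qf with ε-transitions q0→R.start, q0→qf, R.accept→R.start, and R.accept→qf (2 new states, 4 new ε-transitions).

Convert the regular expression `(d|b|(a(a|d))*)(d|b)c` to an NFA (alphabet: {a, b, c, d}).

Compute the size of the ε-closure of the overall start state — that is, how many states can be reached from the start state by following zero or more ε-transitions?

10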